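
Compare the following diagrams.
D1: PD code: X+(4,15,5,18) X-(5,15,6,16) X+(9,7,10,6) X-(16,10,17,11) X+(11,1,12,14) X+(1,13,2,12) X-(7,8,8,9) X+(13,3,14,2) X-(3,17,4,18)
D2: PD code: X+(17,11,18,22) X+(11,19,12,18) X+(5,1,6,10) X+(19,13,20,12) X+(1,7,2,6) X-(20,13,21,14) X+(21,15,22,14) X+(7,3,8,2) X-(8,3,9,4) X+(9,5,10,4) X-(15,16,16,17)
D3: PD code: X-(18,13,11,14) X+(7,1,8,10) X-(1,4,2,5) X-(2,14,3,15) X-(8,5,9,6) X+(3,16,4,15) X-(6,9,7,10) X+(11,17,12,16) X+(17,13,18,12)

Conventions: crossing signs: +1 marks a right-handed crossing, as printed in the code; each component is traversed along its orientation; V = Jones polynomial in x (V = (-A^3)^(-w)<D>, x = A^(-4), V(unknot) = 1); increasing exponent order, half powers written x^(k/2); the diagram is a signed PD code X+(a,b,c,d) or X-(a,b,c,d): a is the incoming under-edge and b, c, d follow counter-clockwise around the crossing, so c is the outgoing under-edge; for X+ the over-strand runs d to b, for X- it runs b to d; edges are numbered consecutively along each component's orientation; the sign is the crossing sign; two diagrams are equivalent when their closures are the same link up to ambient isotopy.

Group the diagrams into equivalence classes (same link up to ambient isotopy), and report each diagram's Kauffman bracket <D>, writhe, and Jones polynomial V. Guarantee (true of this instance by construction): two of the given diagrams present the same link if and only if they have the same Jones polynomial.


grouping into links: {D1} | {D2} | {D3}
V(D1) = -x^(-3/2) - 2x^(1/2) + x^(3/2) - x^(5/2) + x^(7/2)  (w +1, c 9, <D> = -A^-11 + A^-7 - A^-3 + 2A + A^9)
D2 (bracket A^-19 - A^-15 - A^-11 - A^-7 + 2A + A^5 + A^9; 11 crossings at w = +5): V = -x^(3/2) - x^(5/2) - 2x^(7/2) + x^(11/2) + x^(13/2) + x^(15/2) - x^(17/2)
V(D3) = -x^(-1/2) - x^(1/2)  [9 crossings, <D> = A^-5 + A^-1, w = -1]
why: V(x) takes 3 values over 3 diagrams, fixing the grouping


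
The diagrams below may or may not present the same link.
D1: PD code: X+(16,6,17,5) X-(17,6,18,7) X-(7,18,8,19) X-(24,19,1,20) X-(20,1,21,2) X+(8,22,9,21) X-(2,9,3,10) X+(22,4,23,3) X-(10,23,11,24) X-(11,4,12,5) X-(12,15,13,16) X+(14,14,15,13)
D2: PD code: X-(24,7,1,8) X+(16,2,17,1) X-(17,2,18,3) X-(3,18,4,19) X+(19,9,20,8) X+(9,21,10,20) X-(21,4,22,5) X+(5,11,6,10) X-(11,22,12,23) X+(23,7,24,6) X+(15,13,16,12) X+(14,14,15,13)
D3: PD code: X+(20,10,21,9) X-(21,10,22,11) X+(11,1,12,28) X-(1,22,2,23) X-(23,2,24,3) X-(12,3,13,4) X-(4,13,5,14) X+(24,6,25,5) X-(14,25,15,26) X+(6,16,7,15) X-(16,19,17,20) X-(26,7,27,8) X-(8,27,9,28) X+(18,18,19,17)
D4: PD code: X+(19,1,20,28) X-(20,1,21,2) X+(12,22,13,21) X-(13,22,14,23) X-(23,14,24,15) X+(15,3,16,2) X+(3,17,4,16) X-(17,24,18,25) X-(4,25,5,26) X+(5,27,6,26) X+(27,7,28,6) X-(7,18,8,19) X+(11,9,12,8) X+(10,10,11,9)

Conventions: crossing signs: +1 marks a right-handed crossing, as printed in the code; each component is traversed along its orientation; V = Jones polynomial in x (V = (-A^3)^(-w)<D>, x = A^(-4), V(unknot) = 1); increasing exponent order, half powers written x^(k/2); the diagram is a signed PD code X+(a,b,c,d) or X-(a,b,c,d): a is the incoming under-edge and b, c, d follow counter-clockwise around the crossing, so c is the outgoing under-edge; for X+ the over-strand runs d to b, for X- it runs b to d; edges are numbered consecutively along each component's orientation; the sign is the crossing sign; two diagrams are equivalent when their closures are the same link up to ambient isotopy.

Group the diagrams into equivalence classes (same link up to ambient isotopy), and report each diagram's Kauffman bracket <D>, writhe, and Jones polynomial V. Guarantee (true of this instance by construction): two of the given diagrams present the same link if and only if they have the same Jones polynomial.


classes: {D1, D3} | {D2, D4}
V(D1) = x^-7 - 2x^-6 + 2x^-5 - 3x^-4 + 3x^-3 - 2x^-2 + 2x^-1  [12 crossings, <D> = 2A^-8 - 2A^-4 + 3 - 3A^4 + 2A^8 - 2A^12 + A^16, w = -4]
V(D2) = -x^-3 + 2x^-2 - 2x^-1 + 3 - 2x + 2x^2 - x^3  (w +2, c 12, <D> = -A^-6 + 2A^-2 - 2A^2 + 3A^6 - 2A^10 + 2A^14 - A^18)
V(D3) = x^-7 - 2x^-6 + 2x^-5 - 3x^-4 + 3x^-3 - 2x^-2 + 2x^-1  [14 crossings, <D> = 2A^-8 - 2A^-4 + 3 - 3A^4 + 2A^8 - 2A^12 + A^16, w = -4]
D4 (bracket -A^-6 + 2A^-2 - 2A^2 + 3A^6 - 2A^10 + 2A^14 - A^18; 14 crossings at w = +2): V = -x^-3 + 2x^-2 - 2x^-1 + 3 - 2x + 2x^2 - x^3
insight: comparing 4 Jones polynomials yields 2 groups


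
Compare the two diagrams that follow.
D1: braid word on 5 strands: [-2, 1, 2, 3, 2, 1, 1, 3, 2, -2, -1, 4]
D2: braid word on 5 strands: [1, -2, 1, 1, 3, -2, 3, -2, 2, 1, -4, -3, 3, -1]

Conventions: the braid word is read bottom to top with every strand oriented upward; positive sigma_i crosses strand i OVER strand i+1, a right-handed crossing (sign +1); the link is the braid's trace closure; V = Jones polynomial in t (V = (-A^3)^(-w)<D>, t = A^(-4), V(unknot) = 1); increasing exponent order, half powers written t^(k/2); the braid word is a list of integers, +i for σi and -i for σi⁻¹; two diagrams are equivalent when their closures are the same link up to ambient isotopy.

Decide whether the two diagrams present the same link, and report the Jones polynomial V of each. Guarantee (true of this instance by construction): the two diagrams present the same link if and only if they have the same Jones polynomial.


equivalent: no
V(D1) = t - t^2 + 2t^3 - t^4 + t^5 - t^6  (w +6, c 12, <D> = -A^-6 + A^-2 - A^2 + 2A^6 - A^10 + A^14)
V(D2) = t^-1 - 2 + 3t - 3t^2 + 4t^3 - 3t^4 + 2t^5 - t^6  (w +2, c 14, <D> = -A^-18 + 2A^-14 - 3A^-10 + 4A^-6 - 3A^-2 + 3A^2 - 2A^6 + A^10)
why: 2 values of V(t) split the 2 diagrams


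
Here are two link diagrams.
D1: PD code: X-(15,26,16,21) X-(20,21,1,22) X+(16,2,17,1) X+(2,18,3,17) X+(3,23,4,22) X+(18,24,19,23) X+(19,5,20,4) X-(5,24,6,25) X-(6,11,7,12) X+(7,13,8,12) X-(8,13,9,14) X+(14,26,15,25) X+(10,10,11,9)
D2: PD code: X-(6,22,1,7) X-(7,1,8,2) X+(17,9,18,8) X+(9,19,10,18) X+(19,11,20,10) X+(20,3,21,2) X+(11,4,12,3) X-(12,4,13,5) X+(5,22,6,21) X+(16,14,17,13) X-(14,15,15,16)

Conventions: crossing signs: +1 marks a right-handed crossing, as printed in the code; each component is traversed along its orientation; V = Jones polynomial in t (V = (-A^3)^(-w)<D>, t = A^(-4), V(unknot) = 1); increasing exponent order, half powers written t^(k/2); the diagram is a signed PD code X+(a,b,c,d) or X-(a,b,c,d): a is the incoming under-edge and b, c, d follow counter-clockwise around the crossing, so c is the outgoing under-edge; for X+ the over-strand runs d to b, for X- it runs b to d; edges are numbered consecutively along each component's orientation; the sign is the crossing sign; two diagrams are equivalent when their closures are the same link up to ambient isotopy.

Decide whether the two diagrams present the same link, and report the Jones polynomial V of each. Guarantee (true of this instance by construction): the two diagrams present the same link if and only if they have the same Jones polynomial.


same link: yes
V(D1) = -t^(1/2) - t^(3/2) - t^(5/2) + t^(9/2)  [13 crossings, <D> = -A^-9 + A^-1 + A^3 + A^7, w = +3]
V(D2) = -t^(1/2) - t^(3/2) - t^(5/2) + t^(9/2)  (w +3, c 11, <D> = -A^-9 + A^-1 + A^3 + A^7)
note: one V(t) for all 2 diagrams — one class (guaranteed)


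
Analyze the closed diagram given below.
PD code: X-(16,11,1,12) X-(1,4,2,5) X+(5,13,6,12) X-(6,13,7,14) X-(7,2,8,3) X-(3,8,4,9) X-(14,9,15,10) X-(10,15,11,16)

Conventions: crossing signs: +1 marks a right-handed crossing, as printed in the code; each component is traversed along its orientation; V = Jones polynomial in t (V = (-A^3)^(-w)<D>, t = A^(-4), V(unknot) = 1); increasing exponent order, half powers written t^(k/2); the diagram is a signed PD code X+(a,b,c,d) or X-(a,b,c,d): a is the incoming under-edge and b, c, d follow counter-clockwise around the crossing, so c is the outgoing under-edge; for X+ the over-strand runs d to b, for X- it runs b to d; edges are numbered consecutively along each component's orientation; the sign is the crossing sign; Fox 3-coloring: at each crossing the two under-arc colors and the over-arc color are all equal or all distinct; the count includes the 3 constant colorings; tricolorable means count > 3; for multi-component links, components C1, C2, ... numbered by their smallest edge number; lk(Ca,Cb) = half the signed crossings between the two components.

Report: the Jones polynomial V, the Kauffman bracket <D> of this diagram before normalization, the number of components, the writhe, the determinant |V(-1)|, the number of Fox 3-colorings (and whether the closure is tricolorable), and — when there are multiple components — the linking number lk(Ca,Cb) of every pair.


V = t^-8 - 2t^-7 + t^-6 - 2t^-5 + 2t^-4 + t^-2
<D> = A^-10 + 2A^-2 - 2A^2 + A^6 - 2A^10 + A^14 (w = -6)
1 component over 8 crossings, w = -6
27 Fox colorings among 3^8, |V(-1)| = 9: tricolorable
why: V spans 6 powers of t: at least 6 crossings in any diagram


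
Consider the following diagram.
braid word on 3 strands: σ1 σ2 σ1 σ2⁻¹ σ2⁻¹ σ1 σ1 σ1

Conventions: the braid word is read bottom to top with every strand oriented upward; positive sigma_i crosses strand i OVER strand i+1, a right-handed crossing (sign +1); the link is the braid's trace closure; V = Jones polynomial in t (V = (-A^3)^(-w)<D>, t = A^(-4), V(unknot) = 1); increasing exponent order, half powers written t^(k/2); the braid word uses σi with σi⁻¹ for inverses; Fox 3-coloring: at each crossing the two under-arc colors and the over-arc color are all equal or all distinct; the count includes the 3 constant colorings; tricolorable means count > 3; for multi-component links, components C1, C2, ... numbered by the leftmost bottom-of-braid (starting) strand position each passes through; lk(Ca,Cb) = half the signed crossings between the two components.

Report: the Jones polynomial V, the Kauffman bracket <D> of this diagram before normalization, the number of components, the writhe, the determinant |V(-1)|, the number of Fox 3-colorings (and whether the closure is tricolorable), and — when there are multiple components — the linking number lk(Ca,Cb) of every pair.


V = t + t^3 - t^4
<D> = -A^-4 + 1 + A^8 (w = +4)
1 component over 8 crossings, w = +4
9 Fox colorings among 3^8, |V(-1)| = 3: tricolorable
why: the span of V is 3, forcing >= 3 crossings in any diagram


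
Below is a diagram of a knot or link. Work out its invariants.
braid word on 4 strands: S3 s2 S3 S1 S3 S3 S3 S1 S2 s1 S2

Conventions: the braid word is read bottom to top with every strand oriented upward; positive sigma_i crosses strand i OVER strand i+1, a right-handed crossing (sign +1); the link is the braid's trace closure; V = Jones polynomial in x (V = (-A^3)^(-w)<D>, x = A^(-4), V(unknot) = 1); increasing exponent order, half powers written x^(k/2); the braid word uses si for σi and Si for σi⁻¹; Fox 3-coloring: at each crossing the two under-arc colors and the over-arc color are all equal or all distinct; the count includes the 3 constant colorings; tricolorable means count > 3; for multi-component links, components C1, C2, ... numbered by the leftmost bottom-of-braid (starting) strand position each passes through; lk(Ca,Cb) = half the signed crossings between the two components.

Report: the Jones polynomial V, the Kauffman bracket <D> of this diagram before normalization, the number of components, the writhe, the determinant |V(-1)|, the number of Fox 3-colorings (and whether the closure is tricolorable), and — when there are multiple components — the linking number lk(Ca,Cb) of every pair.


Jones polynomial: V(x) = -x^-11 + x^-10 - 2x^-9 + 3x^-8 - 3x^-7 + 4x^-6 - 3x^-5 + 2x^-4 - x^-3 + x^-2
<D> = -A^-13 + A^-9 - 2A^-5 + 3A^-1 - 4A^3 + 3A^7 - 3A^11 + 2A^15 - A^19 + A^23; writhe -7
components 1, writhe -7 (11 crossings)
3-colorings: 9 of 3^11, det 21 — tricolorable
note: w = -7 (over 11 crossings) is diagram-only; (-A^3)^(7) removes it from V


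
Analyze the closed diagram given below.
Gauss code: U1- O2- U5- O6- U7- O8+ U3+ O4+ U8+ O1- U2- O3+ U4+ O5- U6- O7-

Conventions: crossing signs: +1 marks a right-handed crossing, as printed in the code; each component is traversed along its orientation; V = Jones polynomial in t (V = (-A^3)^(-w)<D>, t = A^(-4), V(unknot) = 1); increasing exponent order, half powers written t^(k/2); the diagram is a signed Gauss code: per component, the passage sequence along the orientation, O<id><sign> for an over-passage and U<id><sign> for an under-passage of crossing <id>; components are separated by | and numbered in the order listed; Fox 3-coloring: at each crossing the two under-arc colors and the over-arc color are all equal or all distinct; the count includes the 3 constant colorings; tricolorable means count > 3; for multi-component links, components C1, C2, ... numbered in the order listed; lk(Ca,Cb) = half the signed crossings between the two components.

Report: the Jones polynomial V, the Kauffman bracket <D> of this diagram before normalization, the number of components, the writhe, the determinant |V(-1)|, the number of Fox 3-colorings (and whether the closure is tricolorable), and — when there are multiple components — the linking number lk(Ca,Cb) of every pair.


V = -t^-6 + 2t^-5 - 4t^-4 + 5t^-3 - 4t^-2 + 5t^-1 - 3 + 2t - t^2
<D> = -A^-14 + 2A^-10 - 3A^-6 + 5A^-2 - 4A^2 + 5A^6 - 4A^10 + 2A^14 - A^18 (w = -2)
1 component over 8 crossings, w = -2
9 Fox colorings among 3^8, |V(-1)| = 27: tricolorable
why: |V(-1)| = 27: so tricolorable, since 3 divides 27


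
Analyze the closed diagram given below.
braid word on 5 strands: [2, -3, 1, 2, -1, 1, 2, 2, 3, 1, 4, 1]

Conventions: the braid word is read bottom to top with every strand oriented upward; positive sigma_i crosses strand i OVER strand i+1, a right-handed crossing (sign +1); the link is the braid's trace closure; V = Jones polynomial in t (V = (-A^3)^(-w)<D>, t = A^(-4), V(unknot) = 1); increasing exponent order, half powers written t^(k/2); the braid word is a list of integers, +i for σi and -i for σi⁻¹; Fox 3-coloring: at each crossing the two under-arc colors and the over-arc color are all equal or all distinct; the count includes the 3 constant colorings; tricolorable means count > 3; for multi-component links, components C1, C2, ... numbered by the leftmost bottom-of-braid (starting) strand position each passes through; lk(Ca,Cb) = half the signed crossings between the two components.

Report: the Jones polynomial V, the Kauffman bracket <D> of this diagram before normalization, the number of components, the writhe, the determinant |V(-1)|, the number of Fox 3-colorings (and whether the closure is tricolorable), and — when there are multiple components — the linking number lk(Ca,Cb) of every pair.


V(t) = t^2 + 2t^4 - 2t^5 + t^6 - 2t^7 + t^8
bracket: A^-8 - 2A^-4 + 1 - 2A^4 + 2A^8 + A^16, w = +8
1 component, writhe +8, over 12 crossings
det 9, colorings 27 of 3^12 — tricolorable
observation: det 9 = |V(-1)|; divisible by 3, so tricolorable


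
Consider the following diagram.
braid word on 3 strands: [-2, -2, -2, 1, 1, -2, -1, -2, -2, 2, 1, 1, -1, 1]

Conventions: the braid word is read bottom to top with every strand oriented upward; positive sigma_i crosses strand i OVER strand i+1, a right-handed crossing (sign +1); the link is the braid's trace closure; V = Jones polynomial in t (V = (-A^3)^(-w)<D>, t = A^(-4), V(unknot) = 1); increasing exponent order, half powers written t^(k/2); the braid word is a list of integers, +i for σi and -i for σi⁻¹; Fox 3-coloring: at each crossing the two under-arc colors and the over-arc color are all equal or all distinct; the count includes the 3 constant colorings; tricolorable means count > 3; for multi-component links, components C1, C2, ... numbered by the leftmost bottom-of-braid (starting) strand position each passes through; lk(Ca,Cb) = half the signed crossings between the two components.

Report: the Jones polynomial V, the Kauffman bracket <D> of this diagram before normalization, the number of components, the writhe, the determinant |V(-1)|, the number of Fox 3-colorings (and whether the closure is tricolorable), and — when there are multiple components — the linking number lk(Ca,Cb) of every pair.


V = t^-5 - 2t^-4 + 2t^-3 - 2t^-2 + 2t^-1 - 1 + t
<D> = A^-10 - A^-6 + 2A^-2 - 2A^2 + 2A^6 - 2A^10 + A^14 (w = -2)
1 component over 14 crossings, w = -2
3 Fox colorings among 3^14, |V(-1)| = 11: not tricolorable
why: det 11 = |V(-1)|; not divisible by 3, so not tricolorable


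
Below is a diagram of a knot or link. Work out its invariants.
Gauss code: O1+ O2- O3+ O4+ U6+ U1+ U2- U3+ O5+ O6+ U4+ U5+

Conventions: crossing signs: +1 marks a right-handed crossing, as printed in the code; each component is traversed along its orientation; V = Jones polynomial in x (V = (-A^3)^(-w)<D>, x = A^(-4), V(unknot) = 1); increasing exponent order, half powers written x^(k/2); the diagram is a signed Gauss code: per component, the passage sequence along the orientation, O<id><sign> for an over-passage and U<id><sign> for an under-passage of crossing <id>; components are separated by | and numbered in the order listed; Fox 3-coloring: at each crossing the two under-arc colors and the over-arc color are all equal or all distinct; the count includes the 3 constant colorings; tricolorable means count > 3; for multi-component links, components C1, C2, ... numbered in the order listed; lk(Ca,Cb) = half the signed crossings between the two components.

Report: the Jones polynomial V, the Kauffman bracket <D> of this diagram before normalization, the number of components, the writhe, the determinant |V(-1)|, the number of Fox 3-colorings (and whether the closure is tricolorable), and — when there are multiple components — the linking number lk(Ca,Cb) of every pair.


V = x + x^3 - x^4
<D> = -A^-4 + 1 + A^8 (w = +4)
1 component over 6 crossings, w = +4
9 Fox colorings among 3^6, |V(-1)| = 3: tricolorable
why: the span of V is 3, forcing >= 3 crossings in any diagram


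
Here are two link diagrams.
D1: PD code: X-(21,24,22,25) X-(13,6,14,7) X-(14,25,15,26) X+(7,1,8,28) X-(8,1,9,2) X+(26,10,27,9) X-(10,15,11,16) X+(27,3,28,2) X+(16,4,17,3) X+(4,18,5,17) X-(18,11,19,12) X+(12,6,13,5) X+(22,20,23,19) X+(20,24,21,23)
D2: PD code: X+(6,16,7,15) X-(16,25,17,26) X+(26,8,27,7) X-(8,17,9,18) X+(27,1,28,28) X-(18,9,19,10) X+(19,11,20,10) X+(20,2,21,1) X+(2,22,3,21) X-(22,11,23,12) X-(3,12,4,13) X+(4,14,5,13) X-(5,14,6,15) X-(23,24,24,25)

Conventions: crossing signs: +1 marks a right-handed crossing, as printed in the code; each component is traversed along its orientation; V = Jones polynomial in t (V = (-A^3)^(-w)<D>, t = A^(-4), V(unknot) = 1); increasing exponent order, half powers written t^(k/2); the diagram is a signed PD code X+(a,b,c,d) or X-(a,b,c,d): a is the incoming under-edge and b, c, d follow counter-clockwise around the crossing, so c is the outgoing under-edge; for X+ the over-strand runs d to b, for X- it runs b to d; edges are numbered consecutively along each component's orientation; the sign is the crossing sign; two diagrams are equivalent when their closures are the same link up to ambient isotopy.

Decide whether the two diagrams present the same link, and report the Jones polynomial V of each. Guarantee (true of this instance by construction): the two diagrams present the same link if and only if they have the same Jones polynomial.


equivalent: yes
V(D1) = -t^-3 + 2t^-2 - 2t^-1 + 3 - 2t + 2t^2 - t^3  (w +2, c 14, <D> = -A^-6 + 2A^-2 - 2A^2 + 3A^6 - 2A^10 + 2A^14 - A^18)
V(D2) = -t^-3 + 2t^-2 - 2t^-1 + 3 - 2t + 2t^2 - t^3  [14 crossings, <D> = -A^-12 + 2A^-8 - 2A^-4 + 3 - 2A^4 + 2A^8 - A^12, w = 0]
key observation: from 14 to 14 crossings by R-moves: one link, two diagrams


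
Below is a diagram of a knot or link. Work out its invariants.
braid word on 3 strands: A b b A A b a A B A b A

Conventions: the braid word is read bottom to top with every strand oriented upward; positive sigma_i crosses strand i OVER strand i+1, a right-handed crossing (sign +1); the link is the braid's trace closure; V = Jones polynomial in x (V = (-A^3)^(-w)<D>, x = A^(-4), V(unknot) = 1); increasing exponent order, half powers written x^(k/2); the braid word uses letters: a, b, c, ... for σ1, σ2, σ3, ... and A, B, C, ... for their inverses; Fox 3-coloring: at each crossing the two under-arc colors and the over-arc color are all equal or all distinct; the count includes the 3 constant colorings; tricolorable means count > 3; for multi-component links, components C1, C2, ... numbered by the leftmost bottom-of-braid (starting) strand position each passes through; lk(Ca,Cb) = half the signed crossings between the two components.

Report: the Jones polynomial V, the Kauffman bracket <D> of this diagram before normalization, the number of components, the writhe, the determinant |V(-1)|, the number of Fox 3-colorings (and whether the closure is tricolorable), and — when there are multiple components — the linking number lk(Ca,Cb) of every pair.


V(x) = -x^-6 + 2x^-5 - 4x^-4 + 5x^-3 - 4x^-2 + 5x^-1 - 3 + 2x - x^2
bracket: -A^-14 + 2A^-10 - 3A^-6 + 5A^-2 - 4A^2 + 5A^6 - 4A^10 + 2A^14 - A^18, w = -2
1 component, writhe -2, over 12 crossings
det 27, colorings 9 of 3^12 — tricolorable
observation: the word shrinks to σ1⁻¹ σ2 σ2 σ1⁻¹ σ1⁻¹ σ1⁻¹ σ2 σ1⁻¹ after cancelling


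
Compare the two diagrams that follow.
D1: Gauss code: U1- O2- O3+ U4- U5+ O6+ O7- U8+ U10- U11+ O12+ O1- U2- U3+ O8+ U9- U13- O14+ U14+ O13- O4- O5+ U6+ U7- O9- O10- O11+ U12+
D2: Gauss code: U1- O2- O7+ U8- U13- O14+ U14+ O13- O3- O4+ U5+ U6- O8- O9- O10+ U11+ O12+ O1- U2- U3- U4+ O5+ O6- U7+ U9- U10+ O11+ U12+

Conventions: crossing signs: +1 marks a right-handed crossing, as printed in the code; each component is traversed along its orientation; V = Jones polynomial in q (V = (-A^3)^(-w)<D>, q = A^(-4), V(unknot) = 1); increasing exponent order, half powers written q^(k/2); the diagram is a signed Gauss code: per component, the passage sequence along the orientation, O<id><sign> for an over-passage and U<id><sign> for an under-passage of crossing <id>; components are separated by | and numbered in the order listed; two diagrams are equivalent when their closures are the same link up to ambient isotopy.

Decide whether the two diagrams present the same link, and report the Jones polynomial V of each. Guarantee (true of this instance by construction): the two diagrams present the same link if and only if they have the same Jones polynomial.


equivalent: yes
V(D1) = 1  (w 0, c 14, <D> = 1)
V(D2) = 1  (w 0, c 14, <D> = 1)
why: one V(q) for all 2 diagrams — one class (guaranteed)


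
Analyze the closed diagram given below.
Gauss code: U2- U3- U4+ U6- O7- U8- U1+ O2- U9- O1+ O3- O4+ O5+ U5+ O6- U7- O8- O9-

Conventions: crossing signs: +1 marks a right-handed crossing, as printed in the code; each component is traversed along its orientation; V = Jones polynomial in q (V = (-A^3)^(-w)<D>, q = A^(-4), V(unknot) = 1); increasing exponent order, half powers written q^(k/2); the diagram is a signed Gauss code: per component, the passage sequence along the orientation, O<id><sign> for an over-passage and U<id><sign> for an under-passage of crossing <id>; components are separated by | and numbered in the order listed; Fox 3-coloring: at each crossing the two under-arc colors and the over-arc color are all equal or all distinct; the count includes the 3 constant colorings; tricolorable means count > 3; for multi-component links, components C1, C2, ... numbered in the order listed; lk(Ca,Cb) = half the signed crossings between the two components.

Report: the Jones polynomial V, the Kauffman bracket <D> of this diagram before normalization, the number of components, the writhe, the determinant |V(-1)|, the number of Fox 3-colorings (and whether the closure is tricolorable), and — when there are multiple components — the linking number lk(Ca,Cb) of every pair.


Jones polynomial: V(q) = -q^-6 + q^-5 - q^-4 + 2q^-3 - q^-2 + q^-1
<D> = -A^-5 + A^-1 - 2A^3 + A^7 - A^11 + A^15; writhe -3
components 1, writhe -3 (9 crossings)
3-colorings: 3 of 3^9, det 7 — not tricolorable
note: det 7 = |V(-1)|; not divisible by 3, so not tricolorable


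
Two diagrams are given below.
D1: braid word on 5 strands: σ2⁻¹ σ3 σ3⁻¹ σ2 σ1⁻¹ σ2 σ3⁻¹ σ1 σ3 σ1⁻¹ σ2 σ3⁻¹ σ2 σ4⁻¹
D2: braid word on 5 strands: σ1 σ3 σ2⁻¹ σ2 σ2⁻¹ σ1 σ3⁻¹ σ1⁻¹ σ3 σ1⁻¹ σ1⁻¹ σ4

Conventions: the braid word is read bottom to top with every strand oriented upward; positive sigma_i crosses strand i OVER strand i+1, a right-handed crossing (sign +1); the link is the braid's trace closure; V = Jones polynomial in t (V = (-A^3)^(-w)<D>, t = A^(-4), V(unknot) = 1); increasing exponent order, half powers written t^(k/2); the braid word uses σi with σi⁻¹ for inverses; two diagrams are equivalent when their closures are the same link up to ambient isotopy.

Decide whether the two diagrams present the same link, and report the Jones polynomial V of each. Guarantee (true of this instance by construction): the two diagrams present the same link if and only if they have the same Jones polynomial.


same link: no
V(D1) = t + t^3 - t^4  [14 crossings, <D> = -A^-16 + A^-12 + A^-4, w = 0]
V(D2) = 1  (w 0, c 12, <D> = 1)
note: comparing 2 Jones polynomials yields 2 groups


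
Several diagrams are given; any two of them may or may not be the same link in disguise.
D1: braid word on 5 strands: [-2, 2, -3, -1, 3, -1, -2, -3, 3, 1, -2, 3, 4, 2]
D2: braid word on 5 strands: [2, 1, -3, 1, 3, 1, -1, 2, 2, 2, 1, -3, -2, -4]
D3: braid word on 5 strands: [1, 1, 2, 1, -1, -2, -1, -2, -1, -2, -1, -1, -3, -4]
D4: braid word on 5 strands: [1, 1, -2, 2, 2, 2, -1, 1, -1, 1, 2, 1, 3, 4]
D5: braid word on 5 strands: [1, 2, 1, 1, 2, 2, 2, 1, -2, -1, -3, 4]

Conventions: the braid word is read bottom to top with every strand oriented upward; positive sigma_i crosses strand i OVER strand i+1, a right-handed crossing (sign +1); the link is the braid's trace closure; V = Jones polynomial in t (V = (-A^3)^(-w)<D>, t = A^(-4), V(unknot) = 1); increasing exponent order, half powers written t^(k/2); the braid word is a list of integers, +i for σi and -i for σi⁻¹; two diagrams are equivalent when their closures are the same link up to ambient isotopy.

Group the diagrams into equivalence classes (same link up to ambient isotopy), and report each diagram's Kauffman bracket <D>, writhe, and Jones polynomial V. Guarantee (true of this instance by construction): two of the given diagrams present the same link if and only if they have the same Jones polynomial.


classes: {D1} | {D3} | {D2, D4, D5}
V(D1) = 1  [14 crossings, <D> = 1, w = 0]
V(D2) = t^2 + 2t^4 - 2t^5 + t^6 - 2t^7 + t^8  [14 crossings, <D> = A^-20 - 2A^-16 + A^-12 - 2A^-8 + 2A^-4 + A^4, w = +4]
D3 (bracket A^-14 + A^-6 - A^-2; 14 crossings at w = -6): V = -t^-4 + t^-3 + t^-1
D4 (bracket A^-8 - 2A^-4 + 1 - 2A^4 + 2A^8 + A^16; 14 crossings at w = +8): V = t^2 + 2t^4 - 2t^5 + t^6 - 2t^7 + t^8
D5 (bracket A^-14 - 2A^-10 + A^-6 - 2A^-2 + 2A^2 + A^10; 12 crossings at w = +6): V = t^2 + 2t^4 - 2t^5 + t^6 - 2t^7 + t^8
note: 3 values of V(t) split the 5 diagrams


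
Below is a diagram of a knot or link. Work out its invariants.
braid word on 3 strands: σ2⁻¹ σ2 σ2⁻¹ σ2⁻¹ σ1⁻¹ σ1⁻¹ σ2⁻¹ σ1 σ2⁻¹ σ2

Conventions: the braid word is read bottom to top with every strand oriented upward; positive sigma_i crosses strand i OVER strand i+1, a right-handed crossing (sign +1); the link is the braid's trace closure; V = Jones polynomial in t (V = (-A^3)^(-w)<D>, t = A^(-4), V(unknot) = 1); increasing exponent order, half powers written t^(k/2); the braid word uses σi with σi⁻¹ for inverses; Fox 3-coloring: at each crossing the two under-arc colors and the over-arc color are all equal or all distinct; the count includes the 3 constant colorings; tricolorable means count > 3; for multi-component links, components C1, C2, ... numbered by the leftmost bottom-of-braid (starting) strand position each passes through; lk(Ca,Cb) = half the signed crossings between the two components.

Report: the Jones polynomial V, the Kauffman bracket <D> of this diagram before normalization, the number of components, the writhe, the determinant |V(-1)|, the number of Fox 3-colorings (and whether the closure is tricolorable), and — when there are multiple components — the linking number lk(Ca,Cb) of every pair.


V = -t^-6 + t^-5 - t^-4 + 2t^-3 - t^-2 + t^-1
<D> = A^-8 - A^-4 + 2 - A^4 + A^8 - A^12 (w = -4)
1 component over 10 crossings, w = -4
3 Fox colorings among 3^10, |V(-1)| = 7: not tricolorable
why: V spans 5 powers of t: at least 5 crossings in any diagram


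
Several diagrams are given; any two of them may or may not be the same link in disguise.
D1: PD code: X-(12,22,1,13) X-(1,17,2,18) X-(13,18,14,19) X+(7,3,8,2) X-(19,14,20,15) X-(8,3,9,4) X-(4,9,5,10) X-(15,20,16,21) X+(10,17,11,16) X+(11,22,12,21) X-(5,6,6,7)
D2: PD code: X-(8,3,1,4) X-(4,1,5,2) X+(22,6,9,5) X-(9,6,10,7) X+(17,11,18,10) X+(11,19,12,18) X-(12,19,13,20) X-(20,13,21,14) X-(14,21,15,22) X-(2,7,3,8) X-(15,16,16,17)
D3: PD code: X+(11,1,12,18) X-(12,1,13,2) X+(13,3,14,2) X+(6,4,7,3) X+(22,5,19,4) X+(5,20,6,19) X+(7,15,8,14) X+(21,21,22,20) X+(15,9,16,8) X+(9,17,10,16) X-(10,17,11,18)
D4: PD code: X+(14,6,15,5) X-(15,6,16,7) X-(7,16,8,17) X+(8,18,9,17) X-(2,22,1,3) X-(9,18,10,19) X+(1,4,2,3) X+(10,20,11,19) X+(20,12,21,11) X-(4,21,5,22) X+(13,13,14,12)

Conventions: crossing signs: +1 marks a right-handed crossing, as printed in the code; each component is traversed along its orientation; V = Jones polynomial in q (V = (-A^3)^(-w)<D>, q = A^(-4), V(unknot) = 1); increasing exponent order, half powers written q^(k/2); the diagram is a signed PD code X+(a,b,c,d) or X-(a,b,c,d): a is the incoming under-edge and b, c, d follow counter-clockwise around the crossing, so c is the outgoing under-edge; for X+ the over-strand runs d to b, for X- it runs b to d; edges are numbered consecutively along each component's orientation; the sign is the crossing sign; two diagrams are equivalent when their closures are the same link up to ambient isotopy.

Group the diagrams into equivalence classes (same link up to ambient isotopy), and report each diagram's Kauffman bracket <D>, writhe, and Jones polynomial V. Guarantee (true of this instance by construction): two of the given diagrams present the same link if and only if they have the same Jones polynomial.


equivalence classes: {D1, D2} | {D3} | {D4}
D1 (bracket A^-13 + A^-9 + A^-5 - A^3; 11 crossings at w = -5): V = q^(-9/2) - q^(-5/2) - q^(-3/2) - q^(-1/2)
D2 (bracket A^-13 + A^-9 + A^-5 - A^3; 11 crossings at w = -5): V = q^(-9/2) - q^(-5/2) - q^(-3/2) - q^(-1/2)
D3 (bracket -A^-5 + A^-1 - A^3 + 2A^7 + A^15; 11 crossings at w = +7): V = -q^(3/2) - 2q^(7/2) + q^(9/2) - q^(11/2) + q^(13/2)
D4 (bracket A + A^5; 11 crossings at w = +1): V = -q^(-1/2) - q^(1/2)
observation: 3 classes among 4 diagrams; unequal V(q) rules out equality


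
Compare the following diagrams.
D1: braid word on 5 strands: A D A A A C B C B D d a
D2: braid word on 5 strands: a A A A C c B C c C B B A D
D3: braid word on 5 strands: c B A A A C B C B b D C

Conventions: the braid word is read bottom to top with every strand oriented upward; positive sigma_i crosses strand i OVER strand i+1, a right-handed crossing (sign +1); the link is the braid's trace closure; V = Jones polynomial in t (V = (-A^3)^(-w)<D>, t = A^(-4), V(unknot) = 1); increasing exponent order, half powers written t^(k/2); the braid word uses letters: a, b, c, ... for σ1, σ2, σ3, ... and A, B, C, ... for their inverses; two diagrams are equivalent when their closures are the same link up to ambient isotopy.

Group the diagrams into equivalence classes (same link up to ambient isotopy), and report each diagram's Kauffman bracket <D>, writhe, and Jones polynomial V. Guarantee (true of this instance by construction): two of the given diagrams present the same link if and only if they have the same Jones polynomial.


grouping into links: {D1, D2, D3}
V(D1) = t^-8 - 2t^-7 + t^-6 - 2t^-5 + 2t^-4 + t^-2  (w -8, c 12, <D> = A^-16 + 2A^-8 - 2A^-4 + 1 - 2A^4 + A^8)
V(D2) = t^-8 - 2t^-7 + t^-6 - 2t^-5 + 2t^-4 + t^-2  [14 crossings, <D> = A^-16 + 2A^-8 - 2A^-4 + 1 - 2A^4 + A^8, w = -8]
V(D3) = t^-8 - 2t^-7 + t^-6 - 2t^-5 + 2t^-4 + t^-2  (w -8, c 12, <D> = A^-16 + 2A^-8 - 2A^-4 + 1 - 2A^4 + A^8)
key observation: one V(t) for all 3 diagrams — one class (guaranteed)


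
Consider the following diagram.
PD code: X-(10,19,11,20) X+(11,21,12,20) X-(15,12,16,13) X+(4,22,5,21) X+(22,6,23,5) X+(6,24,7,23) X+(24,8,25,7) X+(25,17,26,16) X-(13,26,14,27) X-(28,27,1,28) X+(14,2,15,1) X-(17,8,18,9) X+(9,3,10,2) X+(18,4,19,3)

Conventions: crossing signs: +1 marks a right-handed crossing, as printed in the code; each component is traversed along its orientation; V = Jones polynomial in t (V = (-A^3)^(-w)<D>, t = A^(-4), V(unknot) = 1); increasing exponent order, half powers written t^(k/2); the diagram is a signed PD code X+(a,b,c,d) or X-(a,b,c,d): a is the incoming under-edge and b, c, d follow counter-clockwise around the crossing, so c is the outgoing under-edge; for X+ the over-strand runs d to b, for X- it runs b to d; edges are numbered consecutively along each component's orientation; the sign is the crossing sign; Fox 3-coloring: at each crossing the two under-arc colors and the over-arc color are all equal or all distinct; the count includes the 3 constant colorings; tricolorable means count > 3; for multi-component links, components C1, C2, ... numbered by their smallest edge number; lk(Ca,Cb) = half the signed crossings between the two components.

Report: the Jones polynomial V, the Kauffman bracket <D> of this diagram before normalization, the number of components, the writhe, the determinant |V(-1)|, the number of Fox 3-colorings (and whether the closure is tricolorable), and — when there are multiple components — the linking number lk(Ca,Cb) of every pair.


V = t^2 - t^3 + 2t^4 - 2t^5 + 3t^6 - 2t^7 + t^8 - t^9
<D> = -A^-24 + A^-20 - 2A^-16 + 3A^-12 - 2A^-8 + 2A^-4 - 1 + A^4 (w = +4)
1 component over 14 crossings, w = +4
3 Fox colorings among 3^14, |V(-1)| = 13: not tricolorable
why: det 13 = |V(-1)|; not divisible by 3, so not tricolorable


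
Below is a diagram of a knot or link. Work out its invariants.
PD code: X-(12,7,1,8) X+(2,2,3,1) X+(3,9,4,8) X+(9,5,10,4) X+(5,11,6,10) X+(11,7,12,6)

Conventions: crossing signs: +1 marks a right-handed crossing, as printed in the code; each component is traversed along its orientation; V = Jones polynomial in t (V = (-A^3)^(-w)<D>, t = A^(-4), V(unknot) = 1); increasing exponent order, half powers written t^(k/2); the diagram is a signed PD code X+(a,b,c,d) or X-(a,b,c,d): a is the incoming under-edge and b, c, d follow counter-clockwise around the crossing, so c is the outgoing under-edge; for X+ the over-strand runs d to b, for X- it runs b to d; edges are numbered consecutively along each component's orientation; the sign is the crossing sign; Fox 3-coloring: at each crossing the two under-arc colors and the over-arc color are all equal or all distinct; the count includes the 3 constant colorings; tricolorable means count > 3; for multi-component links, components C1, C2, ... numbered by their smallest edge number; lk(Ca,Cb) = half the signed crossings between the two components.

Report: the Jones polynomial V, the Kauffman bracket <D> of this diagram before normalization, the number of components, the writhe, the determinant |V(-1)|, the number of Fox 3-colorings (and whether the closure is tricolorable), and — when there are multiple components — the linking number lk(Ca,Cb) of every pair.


Jones polynomial: V(t) = t + t^3 - t^4
<D> = -A^-4 + 1 + A^8; writhe +4
components 1, writhe +4 (6 crossings)
3-colorings: 9 of 3^6, det 3 — tricolorable
note: w = +4 shifts under R1 moves; the (-A^3)^(-4) factor cancels that in V


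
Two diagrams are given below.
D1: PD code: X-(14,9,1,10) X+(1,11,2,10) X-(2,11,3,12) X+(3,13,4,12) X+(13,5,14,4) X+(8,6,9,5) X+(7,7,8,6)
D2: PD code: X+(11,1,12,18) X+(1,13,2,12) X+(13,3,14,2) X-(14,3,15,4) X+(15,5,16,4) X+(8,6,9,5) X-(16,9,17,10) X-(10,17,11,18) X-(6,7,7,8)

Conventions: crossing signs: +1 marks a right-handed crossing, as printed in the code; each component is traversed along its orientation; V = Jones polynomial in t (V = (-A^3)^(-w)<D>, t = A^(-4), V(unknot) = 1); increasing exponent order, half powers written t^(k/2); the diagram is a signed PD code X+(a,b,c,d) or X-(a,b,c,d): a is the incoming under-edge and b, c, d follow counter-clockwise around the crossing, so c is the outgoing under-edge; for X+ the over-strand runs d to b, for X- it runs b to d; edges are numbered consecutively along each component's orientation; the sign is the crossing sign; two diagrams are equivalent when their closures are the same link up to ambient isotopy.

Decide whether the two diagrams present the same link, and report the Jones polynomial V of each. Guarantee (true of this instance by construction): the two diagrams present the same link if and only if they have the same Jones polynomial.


equivalent: yes
D1 (bracket -A^9; 7 crossings at w = +3): V = 1
V(D2) = 1  (w +1, c 9, <D> = -A^3)
key observation: all 2 diagrams share one V(t), hence one class


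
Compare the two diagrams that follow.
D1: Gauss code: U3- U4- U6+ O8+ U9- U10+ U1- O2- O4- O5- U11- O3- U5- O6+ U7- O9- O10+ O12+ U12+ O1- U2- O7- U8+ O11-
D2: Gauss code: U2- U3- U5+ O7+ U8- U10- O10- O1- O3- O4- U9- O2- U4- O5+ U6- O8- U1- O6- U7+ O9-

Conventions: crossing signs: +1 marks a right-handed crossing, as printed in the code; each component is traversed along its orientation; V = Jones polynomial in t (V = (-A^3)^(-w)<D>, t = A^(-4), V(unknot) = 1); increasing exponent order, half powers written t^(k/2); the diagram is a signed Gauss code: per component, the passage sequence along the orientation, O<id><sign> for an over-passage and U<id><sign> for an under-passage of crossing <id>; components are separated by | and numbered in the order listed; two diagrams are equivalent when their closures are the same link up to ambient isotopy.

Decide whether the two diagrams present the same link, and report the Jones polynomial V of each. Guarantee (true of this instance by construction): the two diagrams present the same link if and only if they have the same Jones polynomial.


same link: yes
V(D1) = -t^-6 + t^-5 - t^-4 + 2t^-3 - t^-2 + t^-1  [12 crossings, <D> = A^-8 - A^-4 + 2 - A^4 + A^8 - A^12, w = -4]
V(D2) = -t^-6 + t^-5 - t^-4 + 2t^-3 - t^-2 + t^-1  [10 crossings, <D> = A^-14 - A^-10 + 2A^-6 - A^-2 + A^2 - A^6, w = -6]
insight: one V(t) for all 2 diagrams — one class (guaranteed)


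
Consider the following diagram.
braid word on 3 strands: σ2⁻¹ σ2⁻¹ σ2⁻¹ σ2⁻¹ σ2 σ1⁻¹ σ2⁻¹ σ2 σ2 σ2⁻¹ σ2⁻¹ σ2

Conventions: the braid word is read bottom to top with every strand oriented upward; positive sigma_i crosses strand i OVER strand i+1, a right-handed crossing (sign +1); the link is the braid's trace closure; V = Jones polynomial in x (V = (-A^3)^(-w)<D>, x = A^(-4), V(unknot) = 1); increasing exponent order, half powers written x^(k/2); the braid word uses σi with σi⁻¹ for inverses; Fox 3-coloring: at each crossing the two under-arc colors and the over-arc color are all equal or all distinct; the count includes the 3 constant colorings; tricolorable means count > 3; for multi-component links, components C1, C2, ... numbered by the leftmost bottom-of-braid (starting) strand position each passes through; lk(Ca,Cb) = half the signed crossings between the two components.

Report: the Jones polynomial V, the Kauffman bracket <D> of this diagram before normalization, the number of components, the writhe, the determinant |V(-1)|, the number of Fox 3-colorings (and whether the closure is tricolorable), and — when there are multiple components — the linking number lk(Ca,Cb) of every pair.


V(x) = -x^-4 + x^-3 + x^-1
bracket: A^-8 + 1 - A^4, w = -4
1 component, writhe -4, over 12 crossings
det 3, colorings 9 of 3^12 — tricolorable
observation: free reduction leaves σ2⁻¹ σ2⁻¹ σ2⁻¹ σ1⁻¹ of the original 12 letters


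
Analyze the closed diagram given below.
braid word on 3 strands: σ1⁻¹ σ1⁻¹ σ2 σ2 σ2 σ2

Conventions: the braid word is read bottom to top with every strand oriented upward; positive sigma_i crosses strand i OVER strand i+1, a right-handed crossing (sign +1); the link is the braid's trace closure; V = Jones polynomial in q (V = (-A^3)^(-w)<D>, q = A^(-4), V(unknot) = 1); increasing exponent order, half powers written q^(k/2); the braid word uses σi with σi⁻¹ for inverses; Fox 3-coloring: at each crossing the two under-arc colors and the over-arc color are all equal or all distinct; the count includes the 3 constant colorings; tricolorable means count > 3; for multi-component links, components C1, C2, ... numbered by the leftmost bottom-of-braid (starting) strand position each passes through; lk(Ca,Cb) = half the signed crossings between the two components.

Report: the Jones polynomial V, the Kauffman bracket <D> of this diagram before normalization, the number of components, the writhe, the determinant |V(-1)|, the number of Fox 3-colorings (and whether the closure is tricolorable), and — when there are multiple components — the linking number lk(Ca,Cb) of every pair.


V = q^-1 + 2q - q^2 + 2q^3 - q^4 + q^5
<D> = A^-14 - A^-10 + 2A^-6 - A^-2 + 2A^2 + A^10 (w = +2)
3 components over 6 crossings, w = +2
lk(C1,C2): -1
lk(C1,C3) = 0
linking number lk(C2,C3) = +2
3 Fox colorings among 3^6, |V(-1)| = 8: not tricolorable
why: w = +2 shifts under R1 moves; the (-A^3)^(-2) factor cancels that in V
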